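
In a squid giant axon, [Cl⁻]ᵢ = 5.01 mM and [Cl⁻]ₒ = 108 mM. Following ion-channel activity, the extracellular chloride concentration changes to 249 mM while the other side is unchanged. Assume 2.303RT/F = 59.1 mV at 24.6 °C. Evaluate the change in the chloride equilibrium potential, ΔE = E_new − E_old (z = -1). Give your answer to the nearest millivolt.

-21 mV

E_old = (59.1/-1)·log₁₀(108/5.01) = -78.81 mV
E_new = (59.1/-1)·log₁₀(249/5.01) = -100.25 mV
ΔE = -100.25 − (-78.81) = -21.44 mV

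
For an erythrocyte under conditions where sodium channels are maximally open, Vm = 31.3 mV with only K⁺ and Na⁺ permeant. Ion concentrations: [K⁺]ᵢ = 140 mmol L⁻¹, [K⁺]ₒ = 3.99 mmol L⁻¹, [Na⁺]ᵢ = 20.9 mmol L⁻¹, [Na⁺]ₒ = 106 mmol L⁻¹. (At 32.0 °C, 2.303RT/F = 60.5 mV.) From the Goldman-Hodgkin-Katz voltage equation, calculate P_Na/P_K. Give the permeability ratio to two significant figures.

12

Let α = P_Na/P_K. GHK: Vm = 60.5·log₁₀[(Kₒ + α·Naₒ)/(Kᵢ + α·Naᵢ)].
10^(Vm/60.5) = 10^(31.3/60.5) = 3.2912
So 3.2912·(Kᵢ + α·Naᵢ) = Kₒ + α·Naₒ → α = (3.2912·140.0 − 3.99) / (106.0 − 3.2912·20.9)
α = (460.8 − 3.99) / (106.0 − 68.79) = 456.8/37.21 = 12.27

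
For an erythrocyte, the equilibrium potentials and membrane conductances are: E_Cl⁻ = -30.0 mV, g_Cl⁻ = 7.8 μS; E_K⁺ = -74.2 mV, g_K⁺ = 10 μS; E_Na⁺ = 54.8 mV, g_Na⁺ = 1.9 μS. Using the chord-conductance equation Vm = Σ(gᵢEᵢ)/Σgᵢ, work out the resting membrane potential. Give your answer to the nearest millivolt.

-44 mV

Σ gᵢEᵢ = 7.8·(-30.0) + 10·(-74.2) + 1.9·(54.8) = -871.88
Σ gᵢ = 7.8 + 10 + 1.9 = 19.7
Vm = -871.88 / 19.7 = -44.26 mV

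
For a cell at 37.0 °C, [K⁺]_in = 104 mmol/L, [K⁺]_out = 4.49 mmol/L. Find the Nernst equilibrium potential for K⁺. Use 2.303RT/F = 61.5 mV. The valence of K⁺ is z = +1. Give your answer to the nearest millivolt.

-84 mV

E = (61.5/z) · log₁₀([K⁺]_out/[K⁺]_in) with z = +1.
= (61.5/1) · log₁₀(4.49/104) = 61.50 · log₁₀(0.04317)
= 61.50 · (-1.3648) = -83.93 mV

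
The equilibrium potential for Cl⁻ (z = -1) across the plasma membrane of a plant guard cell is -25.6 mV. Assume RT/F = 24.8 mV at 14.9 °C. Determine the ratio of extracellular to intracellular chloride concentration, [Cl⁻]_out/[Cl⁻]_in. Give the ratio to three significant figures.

2.81

ln([out]/[in]) = E·z/(24.8) = -25.6 × -1 / 24.8 = 1.0323
[out]/[in] = e^(1.0323) = 2.807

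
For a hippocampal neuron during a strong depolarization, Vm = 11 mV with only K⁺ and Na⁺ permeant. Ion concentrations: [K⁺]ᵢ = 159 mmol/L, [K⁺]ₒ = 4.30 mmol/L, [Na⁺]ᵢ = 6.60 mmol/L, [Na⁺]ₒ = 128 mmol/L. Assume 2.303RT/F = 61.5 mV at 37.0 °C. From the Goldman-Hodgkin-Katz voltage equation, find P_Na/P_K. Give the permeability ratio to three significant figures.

2.00

Let α = P_Na/P_K. GHK: Vm = 61.5·log₁₀[(Kₒ + α·Naₒ)/(Kᵢ + α·Naᵢ)].
10^(Vm/61.5) = 10^(11.0/61.5) = 1.5096
So 1.5096·(Kᵢ + α·Naᵢ) = Kₒ + α·Naₒ → α = (1.5096·159.0 − 4.3) / (128.0 − 1.5096·6.6)
α = (240 − 4.3) / (128.0 − 9.963) = 235.7/118 = 1.997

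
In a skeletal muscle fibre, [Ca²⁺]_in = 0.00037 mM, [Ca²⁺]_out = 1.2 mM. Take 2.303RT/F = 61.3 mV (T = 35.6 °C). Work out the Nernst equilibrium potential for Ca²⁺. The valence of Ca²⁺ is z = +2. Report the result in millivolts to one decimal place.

107.6 mV

E = (61.3/z) · log₁₀([Ca²⁺]_out/[Ca²⁺]_in) with z = +2.
= (61.3/2) · log₁₀(1.2/0.00037) = 30.65 · log₁₀(3243)
= 30.65 · (3.5110) = 107.61 mV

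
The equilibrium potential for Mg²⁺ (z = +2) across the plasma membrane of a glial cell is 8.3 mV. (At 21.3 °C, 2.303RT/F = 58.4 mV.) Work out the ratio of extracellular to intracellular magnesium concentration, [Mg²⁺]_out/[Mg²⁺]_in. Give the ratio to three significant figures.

log₁₀([out]/[in]) = E·z/(58.4) = 8.3 × 2 / 58.4 = 0.2842
[out]/[in] = 10^(0.2842) = 1.924

1.92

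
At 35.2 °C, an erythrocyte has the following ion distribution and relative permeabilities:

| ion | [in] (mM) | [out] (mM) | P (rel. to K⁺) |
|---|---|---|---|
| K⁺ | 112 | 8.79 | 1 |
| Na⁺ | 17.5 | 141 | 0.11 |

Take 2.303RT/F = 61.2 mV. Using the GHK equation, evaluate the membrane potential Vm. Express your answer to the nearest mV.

Vm = 61.2 · log₁₀[(Σ P·[cation]ₒ + Σ P·[anion]ᵢ) / (Σ P·[cation]ᵢ + Σ P·[anion]ₒ)]
Numerator = 1×8.79 + 0.11×141 = 24.3
Denominator = 1×112 + 0.11×17.5 = 113.9
Vm = 61.2 · log₁₀(0.2133) = 61.2 × (-0.6710) = -41.07 mV

-41 mV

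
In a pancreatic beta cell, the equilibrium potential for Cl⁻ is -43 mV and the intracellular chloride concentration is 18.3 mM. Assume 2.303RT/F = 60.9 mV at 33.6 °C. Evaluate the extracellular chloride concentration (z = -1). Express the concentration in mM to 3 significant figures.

Nernst: E = (60.9/-1) · log₁₀([out]/[in]), so log₁₀([out]/[in]) = -43.0 × -1 / 60.9 = 0.7061.
[out]/[in] = 10^(0.7061) = 5.082.
[out] = 5.082 × 18.3 = 93.01 mM.

93.0 mM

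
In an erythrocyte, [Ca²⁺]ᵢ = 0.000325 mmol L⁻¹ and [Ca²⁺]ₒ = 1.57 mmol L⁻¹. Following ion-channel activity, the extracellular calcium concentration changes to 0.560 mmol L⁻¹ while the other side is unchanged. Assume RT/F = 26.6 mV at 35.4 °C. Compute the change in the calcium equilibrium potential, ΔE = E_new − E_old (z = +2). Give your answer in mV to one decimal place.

-13.7 mV

E_old = (26.6/2)·ln(1.57/0.000325) = 112.82 mV
E_new = (26.6/2)·ln(0.560/0.000325) = 99.11 mV
ΔE = 99.11 − (112.82) = -13.71 mV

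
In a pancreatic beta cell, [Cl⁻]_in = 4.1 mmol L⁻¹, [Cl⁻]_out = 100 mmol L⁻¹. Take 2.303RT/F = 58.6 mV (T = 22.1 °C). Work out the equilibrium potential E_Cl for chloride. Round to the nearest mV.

E = (58.6/z) · log₁₀([Cl⁻]_out/[Cl⁻]_in) with z = -1.
For an anion, dividing by z = -1 reverses the sign.
= (58.6/-1) · log₁₀(100/4.1) = -58.60 · log₁₀(24.39)
= -58.60 · (1.3872) = -81.29 mV

-81 mV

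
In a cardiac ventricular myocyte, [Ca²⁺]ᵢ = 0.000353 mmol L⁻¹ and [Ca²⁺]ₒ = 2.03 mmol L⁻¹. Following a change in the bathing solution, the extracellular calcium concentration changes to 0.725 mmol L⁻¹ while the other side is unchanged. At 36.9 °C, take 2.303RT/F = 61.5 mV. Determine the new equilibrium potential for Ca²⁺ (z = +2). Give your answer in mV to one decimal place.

After the shift: [Ca²⁺]_out = 0.725, [Ca²⁺]_in = 0.000353 mmol L⁻¹.
E_new = (61.5/2)·log₁₀(0.725/0.000353) = 30.75 · (3.3126) = 101.86 mV

101.9 mV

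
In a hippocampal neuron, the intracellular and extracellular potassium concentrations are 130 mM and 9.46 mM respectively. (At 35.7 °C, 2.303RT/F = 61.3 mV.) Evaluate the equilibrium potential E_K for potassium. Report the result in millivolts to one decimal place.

-69.8 mV

E = (61.3/z) · log₁₀([K⁺]_out/[K⁺]_in) with z = +1.
= (61.3/1) · log₁₀(9.46/130) = 61.30 · log₁₀(0.07277)
= 61.30 · (-1.1381) = -69.76 mV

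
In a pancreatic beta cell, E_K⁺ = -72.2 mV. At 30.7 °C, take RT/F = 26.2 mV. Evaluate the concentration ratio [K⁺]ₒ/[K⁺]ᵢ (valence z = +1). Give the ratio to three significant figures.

ln([out]/[in]) = E·z/(26.2) = -72.2 × 1 / 26.2 = -2.7557
[out]/[in] = e^(-2.7557) = 0.06356

0.0636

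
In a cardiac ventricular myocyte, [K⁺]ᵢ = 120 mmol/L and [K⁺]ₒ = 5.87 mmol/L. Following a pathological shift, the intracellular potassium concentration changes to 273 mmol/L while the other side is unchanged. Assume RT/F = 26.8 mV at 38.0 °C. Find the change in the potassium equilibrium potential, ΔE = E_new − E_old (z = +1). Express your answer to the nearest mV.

E_old = (26.8/1)·ln(5.87/120) = -80.87 mV
E_new = (26.8/1)·ln(5.87/273) = -102.90 mV
ΔE = -102.90 − (-80.87) = -22.03 mV

-22 mV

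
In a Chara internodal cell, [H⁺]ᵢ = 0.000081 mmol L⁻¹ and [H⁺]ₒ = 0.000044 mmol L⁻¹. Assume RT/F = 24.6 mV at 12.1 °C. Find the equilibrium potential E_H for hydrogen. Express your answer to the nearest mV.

-15 mV

E = (24.6/z) · ln([H⁺]_out/[H⁺]_in) with z = +1.
= (24.6/1) · ln(0.000044/0.000081) = 24.60 · ln(0.5432)
= 24.60 · (-0.6103) = -15.01 mV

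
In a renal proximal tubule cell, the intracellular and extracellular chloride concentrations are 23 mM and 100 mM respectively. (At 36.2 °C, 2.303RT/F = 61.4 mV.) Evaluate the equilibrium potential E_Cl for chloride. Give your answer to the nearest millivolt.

-39 mV

E = (61.4/z) · log₁₀([Cl⁻]_out/[Cl⁻]_in) with z = -1.
For an anion, dividing by z = -1 reverses the sign.
= (61.4/-1) · log₁₀(100/23) = -61.40 · log₁₀(4.348)
= -61.40 · (0.6383) = -39.19 mV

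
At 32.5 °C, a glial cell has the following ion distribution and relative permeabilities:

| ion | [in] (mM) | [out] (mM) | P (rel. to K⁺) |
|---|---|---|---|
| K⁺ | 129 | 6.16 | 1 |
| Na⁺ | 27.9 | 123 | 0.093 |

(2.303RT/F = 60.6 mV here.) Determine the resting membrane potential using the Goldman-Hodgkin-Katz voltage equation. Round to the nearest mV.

-53 mV

Vm = 60.6 · log₁₀[(Σ P·[cation]ₒ + Σ P·[anion]ᵢ) / (Σ P·[cation]ᵢ + Σ P·[anion]ₒ)]
Numerator = 1×6.16 + 0.093×123 = 17.6
Denominator = 1×129 + 0.093×27.9 = 131.6
Vm = 60.6 · log₁₀(0.13374) = 60.6 × (-0.8738) = -52.95 mV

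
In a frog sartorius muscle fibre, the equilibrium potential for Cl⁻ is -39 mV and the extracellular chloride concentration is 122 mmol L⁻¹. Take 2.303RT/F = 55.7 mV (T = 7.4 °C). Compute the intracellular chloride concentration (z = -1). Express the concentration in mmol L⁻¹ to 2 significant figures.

24 mmol L⁻¹

Nernst: E = (55.7/-1) · log₁₀([out]/[in]), so log₁₀([out]/[in]) = -39.0 × -1 / 55.7 = 0.7002.
[out]/[in] = 10^(0.7002) = 5.014.
[in] = 122 / 5.014 = 24.33 mmol L⁻¹.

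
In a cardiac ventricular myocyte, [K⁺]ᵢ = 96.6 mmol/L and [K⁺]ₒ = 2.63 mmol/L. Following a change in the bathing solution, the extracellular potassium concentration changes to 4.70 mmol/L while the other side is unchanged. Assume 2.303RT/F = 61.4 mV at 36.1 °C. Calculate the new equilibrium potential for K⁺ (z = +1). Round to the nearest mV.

After the shift: [K⁺]_out = 4.70, [K⁺]_in = 96.6 mmol/L.
E_new = (61.4/1)·log₁₀(4.70/96.6) = 61.40 · (-1.3129) = -80.61 mV

-81 mV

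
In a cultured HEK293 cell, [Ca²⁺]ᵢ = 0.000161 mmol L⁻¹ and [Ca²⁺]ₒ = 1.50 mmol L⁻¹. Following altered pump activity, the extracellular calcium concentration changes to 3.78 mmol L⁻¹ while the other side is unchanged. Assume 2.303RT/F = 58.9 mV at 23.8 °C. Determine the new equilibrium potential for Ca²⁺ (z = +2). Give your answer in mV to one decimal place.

128.7 mV

After the shift: [Ca²⁺]_out = 3.78, [Ca²⁺]_in = 0.000161 mmol L⁻¹.
E_new = (58.9/2)·log₁₀(3.78/0.000161) = 29.45 · (4.3707) = 128.72 mV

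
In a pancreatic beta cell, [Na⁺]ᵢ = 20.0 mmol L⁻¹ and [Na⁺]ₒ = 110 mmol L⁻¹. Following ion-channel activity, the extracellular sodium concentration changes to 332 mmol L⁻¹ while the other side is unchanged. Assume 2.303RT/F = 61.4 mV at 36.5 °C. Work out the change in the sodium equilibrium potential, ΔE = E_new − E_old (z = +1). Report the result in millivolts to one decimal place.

E_old = (61.4/1)·log₁₀(110/20.0) = 45.46 mV
E_new = (61.4/1)·log₁₀(332/20.0) = 74.91 mV
ΔE = 74.91 − (45.46) = 29.46 mV

29.5 mV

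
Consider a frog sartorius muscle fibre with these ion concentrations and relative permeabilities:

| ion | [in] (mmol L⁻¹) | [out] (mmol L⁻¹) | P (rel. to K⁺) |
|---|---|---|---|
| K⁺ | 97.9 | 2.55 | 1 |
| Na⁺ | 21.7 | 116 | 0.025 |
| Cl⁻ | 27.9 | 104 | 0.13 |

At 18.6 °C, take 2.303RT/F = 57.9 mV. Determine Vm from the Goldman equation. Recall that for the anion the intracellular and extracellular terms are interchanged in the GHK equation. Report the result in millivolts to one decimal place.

-63.2 mV

Vm = 57.9 · log₁₀[(Σ P·[cation]ₒ + Σ P·[anion]ᵢ) / (Σ P·[cation]ᵢ + Σ P·[anion]ₒ)]
Numerator = 1×2.55 + 0.025×116 + 0.13×27.9 = 9.077
Denominator = 1×97.9 + 0.025×21.7 + 0.13×104 = 112
Vm = 57.9 · log₁₀(0.081072) = 57.9 × (-1.0911) = -63.18 mV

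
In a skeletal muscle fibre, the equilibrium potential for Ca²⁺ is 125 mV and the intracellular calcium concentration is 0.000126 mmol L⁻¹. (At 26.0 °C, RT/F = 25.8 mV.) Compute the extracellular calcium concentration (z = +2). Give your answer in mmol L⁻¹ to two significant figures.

Nernst: E = (25.8/2) · ln([out]/[in]), so ln([out]/[in]) = 125.0 × 2 / 25.8 = 9.6899.
[out]/[in] = e^(9.6899) = 1.615e+04.
[out] = 1.615e+04 × 0.000126 = 2.035 mmol L⁻¹.

2.0 mmol L⁻¹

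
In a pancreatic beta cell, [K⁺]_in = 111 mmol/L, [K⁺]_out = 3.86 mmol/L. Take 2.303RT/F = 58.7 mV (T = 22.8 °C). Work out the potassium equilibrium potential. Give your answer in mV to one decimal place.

E = (58.7/z) · log₁₀([K⁺]_out/[K⁺]_in) with z = +1.
= (58.7/1) · log₁₀(3.86/111) = 58.70 · log₁₀(0.03477)
= 58.70 · (-1.4587) = -85.63 mV

-85.6 mV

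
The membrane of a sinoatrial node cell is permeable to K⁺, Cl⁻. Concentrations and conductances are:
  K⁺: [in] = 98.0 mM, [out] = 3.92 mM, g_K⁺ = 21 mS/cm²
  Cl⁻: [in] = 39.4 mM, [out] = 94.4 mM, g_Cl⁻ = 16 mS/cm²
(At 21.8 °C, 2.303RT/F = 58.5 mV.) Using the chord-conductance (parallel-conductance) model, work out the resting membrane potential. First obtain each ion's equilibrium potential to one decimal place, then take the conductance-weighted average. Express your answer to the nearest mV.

-56 mV

E_K⁺ = (58.5/1)·log₁₀(3.92/98.0) = -81.8 mV
E_Cl⁻ = (58.5/-1)·log₁₀(94.4/39.4) = -22.2 mV
Vm = (Σ gᵢEᵢ)/(Σ gᵢ) = (21·-81.8 + 16·-22.2) / (21 + 16)
= -2073.00 / 37 = -56.03 mV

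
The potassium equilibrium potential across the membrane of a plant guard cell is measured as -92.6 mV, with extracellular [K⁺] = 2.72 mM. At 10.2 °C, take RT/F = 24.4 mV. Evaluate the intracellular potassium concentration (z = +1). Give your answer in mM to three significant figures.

121 mM

Nernst: E = (24.4/1) · ln([out]/[in]), so ln([out]/[in]) = -92.6 × 1 / 24.4 = -3.7951.
[out]/[in] = e^(-3.7951) = 0.02248.
[in] = 2.72 / 0.02248 = 121 mM.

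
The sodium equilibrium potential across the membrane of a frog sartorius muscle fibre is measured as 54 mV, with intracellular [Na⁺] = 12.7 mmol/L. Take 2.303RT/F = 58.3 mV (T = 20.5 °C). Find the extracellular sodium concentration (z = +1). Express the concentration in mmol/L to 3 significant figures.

Nernst: E = (58.3/1) · log₁₀([out]/[in]), so log₁₀([out]/[in]) = 54.0 × 1 / 58.3 = 0.9262.
[out]/[in] = 10^(0.9262) = 8.438.
[out] = 8.438 × 12.7 = 107.2 mmol/L.

107 mmol/L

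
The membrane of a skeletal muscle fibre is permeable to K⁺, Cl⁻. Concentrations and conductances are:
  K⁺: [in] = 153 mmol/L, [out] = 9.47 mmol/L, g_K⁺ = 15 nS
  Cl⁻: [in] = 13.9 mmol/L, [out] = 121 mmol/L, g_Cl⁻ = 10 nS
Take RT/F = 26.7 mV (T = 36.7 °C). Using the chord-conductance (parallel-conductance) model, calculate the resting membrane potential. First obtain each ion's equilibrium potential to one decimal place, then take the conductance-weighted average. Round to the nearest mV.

-68 mV

E_K⁺ = (26.7/1)·ln(9.47/153) = -74.3 mV
E_Cl⁻ = (26.7/-1)·ln(121/13.9) = -57.8 mV
Vm = (Σ gᵢEᵢ)/(Σ gᵢ) = (15·-74.3 + 10·-57.8) / (15 + 10)
= -1692.50 / 25 = -67.70 mV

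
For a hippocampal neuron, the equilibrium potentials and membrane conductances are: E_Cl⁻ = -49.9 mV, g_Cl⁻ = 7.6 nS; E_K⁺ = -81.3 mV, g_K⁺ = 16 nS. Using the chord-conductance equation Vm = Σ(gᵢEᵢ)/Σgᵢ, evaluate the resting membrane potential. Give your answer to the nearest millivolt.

-71 mV

Σ gᵢEᵢ = 7.6·(-49.9) + 16·(-81.3) = -1680.04
Σ gᵢ = 7.6 + 16 = 23.6
Vm = -1680.04 / 23.6 = -71.19 mV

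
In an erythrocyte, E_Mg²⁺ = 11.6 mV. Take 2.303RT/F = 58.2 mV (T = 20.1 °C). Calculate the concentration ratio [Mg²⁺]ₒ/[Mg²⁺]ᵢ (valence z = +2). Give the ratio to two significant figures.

log₁₀([out]/[in]) = E·z/(58.2) = 11.6 × 2 / 58.2 = 0.3986
[out]/[in] = 10^(0.3986) = 2.504

2.5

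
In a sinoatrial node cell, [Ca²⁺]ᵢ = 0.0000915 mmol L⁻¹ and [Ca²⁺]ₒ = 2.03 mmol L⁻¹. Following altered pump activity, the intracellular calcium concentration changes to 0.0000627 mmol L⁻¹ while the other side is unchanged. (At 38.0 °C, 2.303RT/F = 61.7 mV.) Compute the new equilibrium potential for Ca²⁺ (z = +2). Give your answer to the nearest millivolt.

After the shift: [Ca²⁺]_out = 2.03, [Ca²⁺]_in = 0.0000627 mmol L⁻¹.
E_new = (61.7/2)·log₁₀(2.03/0.0000627) = 30.85 · (4.5102) = 139.14 mV

139 mV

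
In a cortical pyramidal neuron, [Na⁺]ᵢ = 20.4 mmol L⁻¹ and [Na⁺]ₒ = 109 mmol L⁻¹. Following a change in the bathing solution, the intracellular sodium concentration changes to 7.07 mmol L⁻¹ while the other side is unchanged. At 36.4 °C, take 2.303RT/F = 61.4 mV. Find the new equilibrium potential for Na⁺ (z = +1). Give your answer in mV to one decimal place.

72.9 mV

After the shift: [Na⁺]_out = 109, [Na⁺]_in = 7.07 mmol L⁻¹.
E_new = (61.4/1)·log₁₀(109/7.07) = 61.40 · (1.1880) = 72.94 mV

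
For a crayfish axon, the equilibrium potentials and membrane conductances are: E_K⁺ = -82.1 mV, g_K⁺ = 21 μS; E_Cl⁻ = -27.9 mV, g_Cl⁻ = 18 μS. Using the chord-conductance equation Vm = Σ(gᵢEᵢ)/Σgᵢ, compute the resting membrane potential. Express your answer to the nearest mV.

Σ gᵢEᵢ = 21·(-82.1) + 18·(-27.9) = -2226.30
Σ gᵢ = 21 + 18 = 39
Vm = -2226.30 / 39 = -57.08 mV

-57 mV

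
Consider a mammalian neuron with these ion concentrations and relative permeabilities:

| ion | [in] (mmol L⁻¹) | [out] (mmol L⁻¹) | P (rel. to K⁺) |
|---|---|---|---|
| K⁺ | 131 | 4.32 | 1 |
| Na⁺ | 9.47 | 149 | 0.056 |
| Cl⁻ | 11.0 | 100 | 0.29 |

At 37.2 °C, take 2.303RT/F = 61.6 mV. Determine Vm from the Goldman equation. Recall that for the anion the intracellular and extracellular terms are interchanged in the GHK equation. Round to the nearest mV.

-62 mV

Vm = 61.6 · log₁₀[(Σ P·[cation]ₒ + Σ P·[anion]ᵢ) / (Σ P·[cation]ᵢ + Σ P·[anion]ₒ)]
Numerator = 1×4.32 + 0.056×149 + 0.29×11.0 = 15.85
Denominator = 1×131 + 0.056×9.47 + 0.29×100 = 160.5
Vm = 61.6 · log₁₀(0.09876) = 61.6 × (-1.0054) = -61.93 mV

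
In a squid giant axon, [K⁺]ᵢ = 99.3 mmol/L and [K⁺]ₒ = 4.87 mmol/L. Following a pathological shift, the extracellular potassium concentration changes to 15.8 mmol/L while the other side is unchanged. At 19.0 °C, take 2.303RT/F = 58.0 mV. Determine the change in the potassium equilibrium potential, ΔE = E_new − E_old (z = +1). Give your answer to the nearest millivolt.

E_old = (58.0/1)·log₁₀(4.87/99.3) = -75.95 mV
E_new = (58.0/1)·log₁₀(15.8/99.3) = -46.30 mV
ΔE = -46.30 − (-75.95) = 29.65 mV

30 mV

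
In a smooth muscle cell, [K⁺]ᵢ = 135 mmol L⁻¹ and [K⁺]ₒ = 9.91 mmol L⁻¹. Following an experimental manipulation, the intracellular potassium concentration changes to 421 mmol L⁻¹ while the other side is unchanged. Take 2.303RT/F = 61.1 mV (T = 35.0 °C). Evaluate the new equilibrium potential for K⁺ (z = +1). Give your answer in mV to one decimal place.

After the shift: [K⁺]_out = 9.91, [K⁺]_in = 421 mmol L⁻¹.
E_new = (61.1/1)·log₁₀(9.91/421) = 61.10 · (-1.6282) = -99.48 mV

-99.5 mV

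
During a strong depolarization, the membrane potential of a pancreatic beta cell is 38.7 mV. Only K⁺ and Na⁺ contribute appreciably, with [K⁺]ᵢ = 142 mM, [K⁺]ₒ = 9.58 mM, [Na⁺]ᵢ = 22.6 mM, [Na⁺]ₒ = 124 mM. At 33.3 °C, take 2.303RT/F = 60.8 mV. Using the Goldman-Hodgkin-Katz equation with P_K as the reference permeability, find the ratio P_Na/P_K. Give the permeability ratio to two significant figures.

23

Let α = P_Na/P_K. GHK: Vm = 60.8·log₁₀[(Kₒ + α·Naₒ)/(Kᵢ + α·Naᵢ)].
10^(Vm/60.8) = 10^(38.7/60.8) = 4.3303
So 4.3303·(Kᵢ + α·Naᵢ) = Kₒ + α·Naₒ → α = (4.3303·142.0 − 9.58) / (124.0 − 4.3303·22.6)
α = (614.9 − 9.58) / (124.0 − 97.86) = 605.3/26.14 = 23.16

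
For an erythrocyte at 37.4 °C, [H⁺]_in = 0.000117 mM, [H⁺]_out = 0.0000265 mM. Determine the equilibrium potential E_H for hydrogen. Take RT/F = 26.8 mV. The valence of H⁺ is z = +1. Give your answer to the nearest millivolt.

E = (26.8/z) · ln([H⁺]_out/[H⁺]_in) with z = +1.
= (26.8/1) · ln(0.0000265/0.000117) = 26.80 · ln(0.2265)
= 26.80 · (-1.4850) = -39.80 mV

-40 mV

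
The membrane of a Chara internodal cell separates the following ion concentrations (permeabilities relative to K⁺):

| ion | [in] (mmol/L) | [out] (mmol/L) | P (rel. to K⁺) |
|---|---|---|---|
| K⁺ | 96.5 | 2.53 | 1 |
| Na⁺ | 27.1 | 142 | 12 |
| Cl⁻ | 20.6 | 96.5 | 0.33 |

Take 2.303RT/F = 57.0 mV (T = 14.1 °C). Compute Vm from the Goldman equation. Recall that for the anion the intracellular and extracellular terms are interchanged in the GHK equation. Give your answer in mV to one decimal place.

32.9 mV

Vm = 57.0 · log₁₀[(Σ P·[cation]ₒ + Σ P·[anion]ᵢ) / (Σ P·[cation]ᵢ + Σ P·[anion]ₒ)]
Numerator = 1×2.53 + 12×142 + 0.33×20.6 = 1713
Denominator = 1×96.5 + 12×27.1 + 0.33×96.5 = 453.5
Vm = 57.0 · log₁₀(3.7776) = 57.0 × (0.5772) = 32.90 mV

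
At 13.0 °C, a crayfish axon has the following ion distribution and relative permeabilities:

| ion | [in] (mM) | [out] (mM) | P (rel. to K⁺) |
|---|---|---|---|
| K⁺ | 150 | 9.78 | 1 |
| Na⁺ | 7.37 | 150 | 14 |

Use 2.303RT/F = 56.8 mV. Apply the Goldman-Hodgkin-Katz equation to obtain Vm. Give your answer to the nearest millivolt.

Vm = 56.8 · log₁₀[(Σ P·[cation]ₒ + Σ P·[anion]ᵢ) / (Σ P·[cation]ᵢ + Σ P·[anion]ₒ)]
Numerator = 1×9.78 + 14×150 = 2110
Denominator = 1×150 + 14×7.37 = 253.2
Vm = 56.8 · log₁₀(8.3331) = 56.8 × (0.9208) = 52.30 mV

52 mV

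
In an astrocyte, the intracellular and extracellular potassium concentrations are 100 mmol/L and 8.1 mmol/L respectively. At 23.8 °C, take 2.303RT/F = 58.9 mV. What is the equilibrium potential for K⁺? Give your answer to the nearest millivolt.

-64 mV

E = (58.9/z) · log₁₀([K⁺]_out/[K⁺]_in) with z = +1.
= (58.9/1) · log₁₀(8.1/100) = 58.90 · log₁₀(0.081)
= 58.90 · (-1.0915) = -64.29 mV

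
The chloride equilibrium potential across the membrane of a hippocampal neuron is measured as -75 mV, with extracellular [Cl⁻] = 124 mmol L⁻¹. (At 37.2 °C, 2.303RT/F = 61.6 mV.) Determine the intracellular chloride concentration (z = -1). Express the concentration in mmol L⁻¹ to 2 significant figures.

Nernst: E = (61.6/-1) · log₁₀([out]/[in]), so log₁₀([out]/[in]) = -75.0 × -1 / 61.6 = 1.2175.
[out]/[in] = 10^(1.2175) = 16.5.
[in] = 124 / 16.5 = 7.514 mmol L⁻¹.

7.5 mmol L⁻¹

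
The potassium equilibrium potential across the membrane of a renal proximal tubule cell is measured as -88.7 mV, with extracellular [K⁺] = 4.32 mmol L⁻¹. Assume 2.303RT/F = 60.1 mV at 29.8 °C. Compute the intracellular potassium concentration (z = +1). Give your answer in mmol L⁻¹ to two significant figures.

130 mmol L⁻¹

Nernst: E = (60.1/1) · log₁₀([out]/[in]), so log₁₀([out]/[in]) = -88.7 × 1 / 60.1 = -1.4759.
[out]/[in] = 10^(-1.4759) = 0.03343.
[in] = 4.32 / 0.03343 = 129.2 mmol L⁻¹.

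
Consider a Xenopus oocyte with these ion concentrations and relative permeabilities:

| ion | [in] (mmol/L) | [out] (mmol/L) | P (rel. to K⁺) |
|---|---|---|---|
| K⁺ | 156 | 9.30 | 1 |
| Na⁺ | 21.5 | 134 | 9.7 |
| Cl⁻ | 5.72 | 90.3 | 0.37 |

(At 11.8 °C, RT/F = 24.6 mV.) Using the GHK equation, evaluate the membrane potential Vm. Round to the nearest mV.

29 mV

Vm = 24.6 · ln[(Σ P·[cation]ₒ + Σ P·[anion]ᵢ) / (Σ P·[cation]ᵢ + Σ P·[anion]ₒ)]
Numerator = 1×9.30 + 9.7×134 + 0.37×5.72 = 1311
Denominator = 1×156 + 9.7×21.5 + 0.37×90.3 = 398
Vm = 24.6 · ln(3.2948) = 24.6 × (1.1924) = 29.33 mV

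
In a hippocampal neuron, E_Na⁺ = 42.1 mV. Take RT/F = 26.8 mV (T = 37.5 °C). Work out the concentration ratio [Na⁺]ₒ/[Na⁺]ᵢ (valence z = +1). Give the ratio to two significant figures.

ln([out]/[in]) = E·z/(26.8) = 42.1 × 1 / 26.8 = 1.5709
[out]/[in] = e^(1.5709) = 4.811

4.8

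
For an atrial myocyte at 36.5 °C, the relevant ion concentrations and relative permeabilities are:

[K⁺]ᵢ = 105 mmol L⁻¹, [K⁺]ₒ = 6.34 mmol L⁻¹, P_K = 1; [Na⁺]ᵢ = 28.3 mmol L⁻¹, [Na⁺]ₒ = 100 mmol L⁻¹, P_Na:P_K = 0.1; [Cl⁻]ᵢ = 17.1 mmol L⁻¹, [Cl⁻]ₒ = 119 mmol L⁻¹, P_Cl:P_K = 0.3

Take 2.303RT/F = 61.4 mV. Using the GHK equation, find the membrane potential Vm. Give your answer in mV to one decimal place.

Vm = 61.4 · log₁₀[(Σ P·[cation]ₒ + Σ P·[anion]ᵢ) / (Σ P·[cation]ᵢ + Σ P·[anion]ₒ)]
Numerator = 1×6.34 + 0.1×100 + 0.3×17.1 = 21.47
Denominator = 1×105 + 0.1×28.3 + 0.3×119 = 143.5
Vm = 61.4 · log₁₀(0.14959) = 61.4 × (-0.8251) = -50.66 mV

-50.7 mV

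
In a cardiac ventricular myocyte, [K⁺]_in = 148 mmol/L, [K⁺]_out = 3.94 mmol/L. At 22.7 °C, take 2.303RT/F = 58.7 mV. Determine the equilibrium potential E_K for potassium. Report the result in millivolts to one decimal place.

E = (58.7/z) · log₁₀([K⁺]_out/[K⁺]_in) with z = +1.
= (58.7/1) · log₁₀(3.94/148) = 58.70 · log₁₀(0.02662)
= 58.70 · (-1.5748) = -92.44 mV

-92.4 mV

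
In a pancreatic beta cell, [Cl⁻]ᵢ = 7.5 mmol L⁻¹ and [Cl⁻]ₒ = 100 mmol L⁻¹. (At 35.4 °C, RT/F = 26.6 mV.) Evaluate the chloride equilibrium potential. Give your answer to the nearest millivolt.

E = (26.6/z) · ln([Cl⁻]_out/[Cl⁻]_in) with z = -1.
For an anion, dividing by z = -1 reverses the sign.
= (26.6/-1) · ln(100/7.5) = -26.60 · ln(13.33)
= -26.60 · (2.5903) = -68.90 mV

-69 mV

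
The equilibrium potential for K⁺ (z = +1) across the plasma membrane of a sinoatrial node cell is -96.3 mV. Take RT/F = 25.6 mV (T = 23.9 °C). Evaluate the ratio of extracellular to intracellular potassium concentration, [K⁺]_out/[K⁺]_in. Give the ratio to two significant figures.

0.023

ln([out]/[in]) = E·z/(25.6) = -96.3 × 1 / 25.6 = -3.7617
[out]/[in] = e^(-3.7617) = 0.02324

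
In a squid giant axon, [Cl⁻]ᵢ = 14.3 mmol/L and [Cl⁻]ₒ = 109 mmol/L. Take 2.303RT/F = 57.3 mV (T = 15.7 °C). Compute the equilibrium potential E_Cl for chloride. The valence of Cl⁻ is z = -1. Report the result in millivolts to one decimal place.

-50.5 mV

E = (57.3/z) · log₁₀([Cl⁻]_out/[Cl⁻]_in) with z = -1.
For an anion, dividing by z = -1 reverses the sign.
= (57.3/-1) · log₁₀(109/14.3) = -57.30 · log₁₀(7.622)
= -57.30 · (0.8821) = -50.54 mV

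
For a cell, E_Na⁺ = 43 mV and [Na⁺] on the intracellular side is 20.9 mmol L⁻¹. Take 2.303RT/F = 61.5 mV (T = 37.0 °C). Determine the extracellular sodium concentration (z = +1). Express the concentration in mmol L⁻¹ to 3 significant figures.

Nernst: E = (61.5/1) · log₁₀([out]/[in]), so log₁₀([out]/[in]) = 43.0 × 1 / 61.5 = 0.6992.
[out]/[in] = 10^(0.6992) = 5.002.
[out] = 5.002 × 20.9 = 104.6 mmol L⁻¹.

105 mmol L⁻¹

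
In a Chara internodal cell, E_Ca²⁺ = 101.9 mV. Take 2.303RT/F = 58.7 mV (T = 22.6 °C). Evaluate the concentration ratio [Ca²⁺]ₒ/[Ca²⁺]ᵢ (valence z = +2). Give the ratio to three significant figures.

2960

log₁₀([out]/[in]) = E·z/(58.7) = 101.9 × 2 / 58.7 = 3.4719
[out]/[in] = 10^(3.4719) = 2964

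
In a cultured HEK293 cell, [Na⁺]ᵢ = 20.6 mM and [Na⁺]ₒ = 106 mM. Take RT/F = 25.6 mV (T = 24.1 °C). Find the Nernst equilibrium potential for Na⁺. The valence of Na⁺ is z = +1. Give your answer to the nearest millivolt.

42 mV

E = (25.6/z) · ln([Na⁺]_out/[Na⁺]_in) with z = +1.
= (25.6/1) · ln(106/20.6) = 25.60 · ln(5.146)
= 25.60 · (1.6381) = 41.94 mV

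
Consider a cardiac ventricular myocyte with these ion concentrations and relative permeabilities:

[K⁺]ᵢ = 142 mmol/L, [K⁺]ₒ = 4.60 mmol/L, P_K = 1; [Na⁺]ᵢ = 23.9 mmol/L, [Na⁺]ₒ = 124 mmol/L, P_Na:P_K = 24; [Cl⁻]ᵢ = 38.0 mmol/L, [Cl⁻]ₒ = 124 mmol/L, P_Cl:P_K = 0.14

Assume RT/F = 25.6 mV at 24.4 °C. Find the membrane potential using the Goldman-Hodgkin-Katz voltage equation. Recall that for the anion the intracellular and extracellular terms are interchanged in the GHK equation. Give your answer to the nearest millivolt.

36 mV

Vm = 25.6 · ln[(Σ P·[cation]ₒ + Σ P·[anion]ᵢ) / (Σ P·[cation]ᵢ + Σ P·[anion]ₒ)]
Numerator = 1×4.60 + 24×124 + 0.14×38.0 = 2986
Denominator = 1×142 + 24×23.9 + 0.14×124 = 733
Vm = 25.6 · ln(4.0738) = 25.6 × (1.4046) = 35.96 mV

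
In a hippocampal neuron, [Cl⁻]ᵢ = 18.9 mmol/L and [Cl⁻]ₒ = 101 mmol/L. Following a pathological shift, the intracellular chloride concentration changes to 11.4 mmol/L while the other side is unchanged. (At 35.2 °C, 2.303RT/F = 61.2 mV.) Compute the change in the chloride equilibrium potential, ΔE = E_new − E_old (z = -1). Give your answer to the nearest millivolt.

-13 mV

E_old = (61.2/-1)·log₁₀(101/18.9) = -44.55 mV
E_new = (61.2/-1)·log₁₀(101/11.4) = -57.98 mV
ΔE = -57.98 − (-44.55) = -13.44 mV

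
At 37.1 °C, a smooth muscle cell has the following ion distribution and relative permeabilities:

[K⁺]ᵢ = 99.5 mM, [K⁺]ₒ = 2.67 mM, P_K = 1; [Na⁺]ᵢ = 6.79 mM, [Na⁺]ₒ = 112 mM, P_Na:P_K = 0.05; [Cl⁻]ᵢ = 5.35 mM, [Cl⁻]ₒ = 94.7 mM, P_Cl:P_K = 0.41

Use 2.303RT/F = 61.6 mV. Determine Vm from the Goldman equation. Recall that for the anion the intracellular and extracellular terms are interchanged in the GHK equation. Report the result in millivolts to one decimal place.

-69.1 mV

Vm = 61.6 · log₁₀[(Σ P·[cation]ₒ + Σ P·[anion]ᵢ) / (Σ P·[cation]ᵢ + Σ P·[anion]ₒ)]
Numerator = 1×2.67 + 0.05×112 + 0.41×5.35 = 10.46
Denominator = 1×99.5 + 0.05×6.79 + 0.41×94.7 = 138.7
Vm = 61.6 · log₁₀(0.075458) = 61.6 × (-1.1223) = -69.13 mV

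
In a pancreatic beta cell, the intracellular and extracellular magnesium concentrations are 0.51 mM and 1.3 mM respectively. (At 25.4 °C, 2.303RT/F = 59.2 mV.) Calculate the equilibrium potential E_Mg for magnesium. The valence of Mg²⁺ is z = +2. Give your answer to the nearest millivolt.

12 mV

E = (59.2/z) · log₁₀([Mg²⁺]_out/[Mg²⁺]_in) with z = +2.
= (59.2/2) · log₁₀(1.3/0.51) = 29.60 · log₁₀(2.549)
= 29.60 · (0.4064) = 12.03 mV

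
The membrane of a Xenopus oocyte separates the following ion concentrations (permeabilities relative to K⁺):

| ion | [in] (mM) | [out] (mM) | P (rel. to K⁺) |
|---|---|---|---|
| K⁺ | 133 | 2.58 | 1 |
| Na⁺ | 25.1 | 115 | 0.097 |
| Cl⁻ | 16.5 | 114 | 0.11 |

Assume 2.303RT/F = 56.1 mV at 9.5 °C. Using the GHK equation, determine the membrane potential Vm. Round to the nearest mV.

-55 mV

Vm = 56.1 · log₁₀[(Σ P·[cation]ₒ + Σ P·[anion]ᵢ) / (Σ P·[cation]ᵢ + Σ P·[anion]ₒ)]
Numerator = 1×2.58 + 0.097×115 + 0.11×16.5 = 15.55
Denominator = 1×133 + 0.097×25.1 + 0.11×114 = 148
Vm = 56.1 · log₁₀(0.10509) = 56.1 × (-0.9785) = -54.89 mV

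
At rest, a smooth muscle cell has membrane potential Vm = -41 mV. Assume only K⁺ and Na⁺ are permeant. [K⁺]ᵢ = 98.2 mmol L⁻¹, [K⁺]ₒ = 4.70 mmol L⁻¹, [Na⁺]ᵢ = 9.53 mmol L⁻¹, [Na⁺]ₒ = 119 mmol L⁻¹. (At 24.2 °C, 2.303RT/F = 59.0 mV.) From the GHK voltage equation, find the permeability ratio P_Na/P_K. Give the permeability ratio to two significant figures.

0.13

Let α = P_Na/P_K. GHK: Vm = 59.0·log₁₀[(Kₒ + α·Naₒ)/(Kᵢ + α·Naᵢ)].
10^(Vm/59.0) = 10^(-41.0/59.0) = 0.20188
So 0.20188·(Kᵢ + α·Naᵢ) = Kₒ + α·Naₒ → α = (0.20188·98.2 − 4.7) / (119.0 − 0.20188·9.53)
α = (19.82 − 4.7) / (119.0 − 1.924) = 15.12/117.1 = 0.1292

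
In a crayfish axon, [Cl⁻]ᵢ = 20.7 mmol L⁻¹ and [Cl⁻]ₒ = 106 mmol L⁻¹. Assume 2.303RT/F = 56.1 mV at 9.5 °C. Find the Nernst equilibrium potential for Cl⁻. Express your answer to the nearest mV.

E = (56.1/z) · log₁₀([Cl⁻]_out/[Cl⁻]_in) with z = -1.
For an anion, dividing by z = -1 reverses the sign.
= (56.1/-1) · log₁₀(106/20.7) = -56.10 · log₁₀(5.121)
= -56.10 · (0.7093) = -39.79 mV

-40 mV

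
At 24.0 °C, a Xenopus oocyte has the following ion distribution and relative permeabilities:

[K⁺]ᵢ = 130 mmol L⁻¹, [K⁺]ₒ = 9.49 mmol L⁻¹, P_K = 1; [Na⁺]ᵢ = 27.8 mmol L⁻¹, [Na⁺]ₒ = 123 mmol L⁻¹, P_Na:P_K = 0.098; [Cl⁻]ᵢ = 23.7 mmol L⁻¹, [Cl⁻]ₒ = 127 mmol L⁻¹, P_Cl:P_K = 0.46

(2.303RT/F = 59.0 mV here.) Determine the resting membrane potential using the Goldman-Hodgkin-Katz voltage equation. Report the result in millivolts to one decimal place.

-45.4 mV

Vm = 59.0 · log₁₀[(Σ P·[cation]ₒ + Σ P·[anion]ᵢ) / (Σ P·[cation]ᵢ + Σ P·[anion]ₒ)]
Numerator = 1×9.49 + 0.098×123 + 0.46×23.7 = 32.45
Denominator = 1×130 + 0.098×27.8 + 0.46×127 = 191.1
Vm = 59.0 · log₁₀(0.16975) = 59.0 × (-0.7702) = -45.44 mV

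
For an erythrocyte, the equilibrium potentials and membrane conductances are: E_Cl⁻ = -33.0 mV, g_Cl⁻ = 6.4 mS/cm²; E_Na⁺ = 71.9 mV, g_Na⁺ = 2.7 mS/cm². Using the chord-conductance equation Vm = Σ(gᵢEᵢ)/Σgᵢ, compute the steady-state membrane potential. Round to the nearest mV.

Σ gᵢEᵢ = 6.4·(-33.0) + 2.7·(71.9) = -17.07
Σ gᵢ = 6.4 + 2.7 = 9.1
Vm = -17.07 / 9.1 = -1.88 mV

-2 mV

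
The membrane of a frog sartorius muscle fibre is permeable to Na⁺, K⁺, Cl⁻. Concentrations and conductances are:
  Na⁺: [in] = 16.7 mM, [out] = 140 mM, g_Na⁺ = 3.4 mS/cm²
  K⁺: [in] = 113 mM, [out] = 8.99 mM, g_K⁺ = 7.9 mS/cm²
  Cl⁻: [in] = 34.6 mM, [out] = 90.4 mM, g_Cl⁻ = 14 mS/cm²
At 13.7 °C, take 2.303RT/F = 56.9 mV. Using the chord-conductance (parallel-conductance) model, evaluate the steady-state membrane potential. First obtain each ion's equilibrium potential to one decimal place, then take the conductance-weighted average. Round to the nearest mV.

E_Na⁺ = (56.9/1)·log₁₀(140/16.7) = 52.5 mV
E_K⁺ = (56.9/1)·log₁₀(8.99/113) = -62.6 mV
E_Cl⁻ = (56.9/-1)·log₁₀(90.4/34.6) = -23.7 mV
Vm = (Σ gᵢEᵢ)/(Σ gᵢ) = (3.4·52.5 + 7.9·-62.6 + 14·-23.7) / (3.4 + 7.9 + 14)
= -647.84 / 25.3 = -25.61 mV

-26 mV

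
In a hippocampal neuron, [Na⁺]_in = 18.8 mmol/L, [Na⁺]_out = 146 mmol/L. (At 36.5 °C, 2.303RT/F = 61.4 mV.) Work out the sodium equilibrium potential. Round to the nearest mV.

55 mV

E = (61.4/z) · log₁₀([Na⁺]_out/[Na⁺]_in) with z = +1.
= (61.4/1) · log₁₀(146/18.8) = 61.40 · log₁₀(7.766)
= 61.40 · (0.8902) = 54.66 mV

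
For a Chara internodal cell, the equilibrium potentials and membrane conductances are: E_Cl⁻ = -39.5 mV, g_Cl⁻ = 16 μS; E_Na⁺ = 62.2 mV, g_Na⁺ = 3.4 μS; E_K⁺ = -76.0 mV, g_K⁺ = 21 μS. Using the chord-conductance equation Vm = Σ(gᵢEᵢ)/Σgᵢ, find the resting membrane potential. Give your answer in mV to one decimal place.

Σ gᵢEᵢ = 16·(-39.5) + 3.4·(62.2) + 21·(-76.0) = -2016.52
Σ gᵢ = 16 + 3.4 + 21 = 40.4
Vm = -2016.52 / 40.4 = -49.91 mV

-49.9 mV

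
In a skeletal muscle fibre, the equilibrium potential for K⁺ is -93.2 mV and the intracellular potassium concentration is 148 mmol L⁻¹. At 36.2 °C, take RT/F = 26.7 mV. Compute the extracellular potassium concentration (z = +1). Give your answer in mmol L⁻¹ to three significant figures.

4.51 mmol L⁻¹

Nernst: E = (26.7/1) · ln([out]/[in]), so ln([out]/[in]) = -93.2 × 1 / 26.7 = -3.4906.
[out]/[in] = e^(-3.4906) = 0.03048.
[out] = 0.03048 × 148 = 4.511 mmol L⁻¹.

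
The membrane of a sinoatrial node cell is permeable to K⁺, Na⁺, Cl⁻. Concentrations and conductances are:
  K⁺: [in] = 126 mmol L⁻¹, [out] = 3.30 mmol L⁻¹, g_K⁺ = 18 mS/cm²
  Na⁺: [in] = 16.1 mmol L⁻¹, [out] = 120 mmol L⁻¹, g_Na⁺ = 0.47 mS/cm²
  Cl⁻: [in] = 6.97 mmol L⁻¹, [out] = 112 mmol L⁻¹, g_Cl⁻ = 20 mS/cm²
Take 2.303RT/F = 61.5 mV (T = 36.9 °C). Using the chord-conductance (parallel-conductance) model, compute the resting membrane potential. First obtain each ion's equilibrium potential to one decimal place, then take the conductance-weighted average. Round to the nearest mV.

E_K⁺ = (61.5/1)·log₁₀(3.30/126) = -97.3 mV
E_Na⁺ = (61.5/1)·log₁₀(120/16.1) = 53.6 mV
E_Cl⁻ = (61.5/-1)·log₁₀(112/6.97) = -74.2 mV
Vm = (Σ gᵢEᵢ)/(Σ gᵢ) = (18·-97.3 + 0.47·53.6 + 20·-74.2) / (18 + 0.47 + 20)
= -3210.21 / 38.47 = -83.45 mV

-83 mV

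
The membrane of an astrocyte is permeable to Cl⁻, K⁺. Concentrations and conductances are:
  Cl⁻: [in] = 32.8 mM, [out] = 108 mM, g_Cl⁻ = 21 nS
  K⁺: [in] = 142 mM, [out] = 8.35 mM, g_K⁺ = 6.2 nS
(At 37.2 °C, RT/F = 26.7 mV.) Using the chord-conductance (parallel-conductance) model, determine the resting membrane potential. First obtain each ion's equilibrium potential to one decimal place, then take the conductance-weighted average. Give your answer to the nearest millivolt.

-42 mV

E_Cl⁻ = (26.7/-1)·ln(108/32.8) = -31.8 mV
E_K⁺ = (26.7/1)·ln(8.35/142) = -75.7 mV
Vm = (Σ gᵢEᵢ)/(Σ gᵢ) = (21·-31.8 + 6.2·-75.7) / (21 + 6.2)
= -1137.14 / 27.2 = -41.81 mV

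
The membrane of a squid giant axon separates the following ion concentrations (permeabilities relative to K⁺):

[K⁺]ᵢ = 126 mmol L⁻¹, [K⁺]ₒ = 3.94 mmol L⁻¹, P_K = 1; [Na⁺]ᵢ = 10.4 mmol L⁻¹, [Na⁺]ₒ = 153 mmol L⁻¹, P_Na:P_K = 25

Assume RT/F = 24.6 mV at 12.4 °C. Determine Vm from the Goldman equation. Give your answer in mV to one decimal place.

56.4 mV

Vm = 24.6 · ln[(Σ P·[cation]ₒ + Σ P·[anion]ᵢ) / (Σ P·[cation]ᵢ + Σ P·[anion]ₒ)]
Numerator = 1×3.94 + 25×153 = 3829
Denominator = 1×126 + 25×10.4 = 386
Vm = 24.6 · ln(9.9195) = 24.6 × (2.2945) = 56.44 mV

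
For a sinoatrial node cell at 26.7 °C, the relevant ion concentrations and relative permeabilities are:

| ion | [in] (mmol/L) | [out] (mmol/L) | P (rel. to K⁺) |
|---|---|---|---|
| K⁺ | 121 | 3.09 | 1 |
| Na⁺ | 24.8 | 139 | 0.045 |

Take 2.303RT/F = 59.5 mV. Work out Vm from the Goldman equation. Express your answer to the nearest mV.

Vm = 59.5 · log₁₀[(Σ P·[cation]ₒ + Σ P·[anion]ᵢ) / (Σ P·[cation]ᵢ + Σ P·[anion]ₒ)]
Numerator = 1×3.09 + 0.045×139 = 9.345
Denominator = 1×121 + 0.045×24.8 = 122.1
Vm = 59.5 · log₁₀(0.076526) = 59.5 × (-1.1162) = -66.41 mV

-66 mV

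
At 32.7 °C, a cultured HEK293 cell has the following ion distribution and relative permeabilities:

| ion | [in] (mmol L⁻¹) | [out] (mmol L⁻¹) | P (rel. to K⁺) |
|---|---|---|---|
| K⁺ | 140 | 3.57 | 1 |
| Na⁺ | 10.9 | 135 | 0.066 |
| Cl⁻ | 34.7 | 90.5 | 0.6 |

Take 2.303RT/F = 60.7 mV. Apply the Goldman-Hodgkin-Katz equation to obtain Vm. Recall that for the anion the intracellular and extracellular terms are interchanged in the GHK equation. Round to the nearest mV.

-47 mV

Vm = 60.7 · log₁₀[(Σ P·[cation]ₒ + Σ P·[anion]ᵢ) / (Σ P·[cation]ᵢ + Σ P·[anion]ₒ)]
Numerator = 1×3.57 + 0.066×135 + 0.6×34.7 = 33.3
Denominator = 1×140 + 0.066×10.9 + 0.6×90.5 = 195
Vm = 60.7 · log₁₀(0.17075) = 60.7 × (-0.7676) = -46.60 mV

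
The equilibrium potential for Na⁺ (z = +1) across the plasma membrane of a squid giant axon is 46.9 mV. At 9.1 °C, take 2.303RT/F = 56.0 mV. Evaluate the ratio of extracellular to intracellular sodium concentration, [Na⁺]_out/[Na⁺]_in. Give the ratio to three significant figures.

6.88

log₁₀([out]/[in]) = E·z/(56.0) = 46.9 × 1 / 56.0 = 0.8375
[out]/[in] = 10^(0.8375) = 6.879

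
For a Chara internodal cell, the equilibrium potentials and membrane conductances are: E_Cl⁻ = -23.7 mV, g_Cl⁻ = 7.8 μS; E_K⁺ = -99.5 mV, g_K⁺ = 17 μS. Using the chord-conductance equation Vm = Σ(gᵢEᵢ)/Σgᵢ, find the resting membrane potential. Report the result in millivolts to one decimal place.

-75.7 mV

Σ gᵢEᵢ = 7.8·(-23.7) + 17·(-99.5) = -1876.36
Σ gᵢ = 7.8 + 17 = 24.8
Vm = -1876.36 / 24.8 = -75.66 mV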